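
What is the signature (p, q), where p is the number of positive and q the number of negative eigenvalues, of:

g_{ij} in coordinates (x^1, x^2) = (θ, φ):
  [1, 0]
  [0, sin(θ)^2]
The metric is diagonal, so its eigenvalues are the diagonal entries: 1, sin(θ)^2 (at a generic point, where coordinate-dependent entries are positive).
2 positive, 0 negative.
(2, 0) - Riemannian (positive definite)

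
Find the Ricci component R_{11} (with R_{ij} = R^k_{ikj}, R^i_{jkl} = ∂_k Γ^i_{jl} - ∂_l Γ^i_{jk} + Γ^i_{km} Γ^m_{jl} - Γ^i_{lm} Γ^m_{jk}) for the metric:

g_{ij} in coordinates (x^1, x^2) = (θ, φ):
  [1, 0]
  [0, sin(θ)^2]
Non-zero Christoffel symbols (Γ^k_{ij} = Γ^k_{ji}):
Γ^θ_{φ φ} = -sin(2*θ)/2
Γ^φ_{θ φ} = 1/tan(θ)
R^θ_{θ θ θ} = 0 (a repeated index in an antisymmetric pair)
R^φ_{θ φ θ} = ∂_φ Γ^φ_{θ θ} - ∂_θ Γ^φ_{θ φ} + Γ^φ_{φ m} Γ^m_{θ θ} - Γ^φ_{θ m} Γ^m_{θ φ}
  = (0) - (-1/sin(θ)^2) + (0) - (1/tan(θ)^2) = 1
R_{θθ} = R^θ_{θ θ θ} + R^φ_{θ φ θ} = (0) + (1) = 1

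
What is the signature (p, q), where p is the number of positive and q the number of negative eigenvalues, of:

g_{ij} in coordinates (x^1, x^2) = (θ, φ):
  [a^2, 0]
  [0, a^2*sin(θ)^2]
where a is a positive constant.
The metric is diagonal, so its eigenvalues are the diagonal entries: a^2, a^2*sin(θ)^2 (at a generic point, where coordinate-dependent entries are positive).
2 positive, 0 negative.
(2, 0) - Riemannian (positive definite)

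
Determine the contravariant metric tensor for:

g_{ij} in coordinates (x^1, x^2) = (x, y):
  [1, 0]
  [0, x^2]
The metric is diagonal, so g^{ij} is diagonal with entries 1/g_{ii}: diag(1, 1/(x^2)).
g^{ij}:
  [1, 0]
  [0, 1/x^2]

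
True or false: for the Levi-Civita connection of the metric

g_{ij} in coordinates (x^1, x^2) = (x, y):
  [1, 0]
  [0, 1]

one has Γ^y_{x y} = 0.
Γ^y_{x y} = (1/2) g^{yy} (∂_x g_{yy} + ∂_y g_{yx} - ∂_y g_{xy}) = (1/2)(1)((0) + (0) - (0)) = 0
This equals the proposed value 0.
True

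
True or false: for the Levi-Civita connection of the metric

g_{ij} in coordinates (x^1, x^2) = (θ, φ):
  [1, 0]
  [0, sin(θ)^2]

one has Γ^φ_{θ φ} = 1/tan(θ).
Γ^φ_{θ φ} = (1/2) g^{φφ} (∂_θ g_{φφ} + ∂_φ g_{φθ} - ∂_φ g_{θφ}) = (1/2)(1/sin(θ)^2)((sin(2*θ)) + (0) - (0)) = 1/tan(θ)
This equals the proposed value 1/tan(θ).
True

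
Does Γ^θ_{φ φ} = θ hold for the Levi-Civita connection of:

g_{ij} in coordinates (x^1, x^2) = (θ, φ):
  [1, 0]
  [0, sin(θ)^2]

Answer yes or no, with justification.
Γ^θ_{φ φ} = (1/2) g^{θθ} (∂_φ g_{θφ} + ∂_φ g_{θφ} - ∂_θ g_{φφ}) = (1/2)(1)((0) + (0) - (sin(2*θ))) = -sin(2*θ)/2
This differs from the proposed value θ.
No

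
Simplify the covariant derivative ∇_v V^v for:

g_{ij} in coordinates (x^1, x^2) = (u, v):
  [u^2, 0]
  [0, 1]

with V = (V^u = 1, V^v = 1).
Non-zero Christoffel symbols:
Γ^u_{u u} = 1/u
∇_v V^v = ∂_v V^v + Γ^v_{v j} V^j
  = (0) + (0)(1) + (0)(1)
  = 0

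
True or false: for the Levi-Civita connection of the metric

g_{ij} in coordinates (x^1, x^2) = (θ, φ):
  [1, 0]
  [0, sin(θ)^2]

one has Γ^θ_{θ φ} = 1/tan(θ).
Γ^θ_{θ φ} = (1/2) g^{θθ} (∂_θ g_{θφ} + ∂_φ g_{θθ} - ∂_θ g_{θφ}) = (1/2)(1)((0) + (0) - (0)) = 0
This differs from the proposed value 1/tan(θ).
False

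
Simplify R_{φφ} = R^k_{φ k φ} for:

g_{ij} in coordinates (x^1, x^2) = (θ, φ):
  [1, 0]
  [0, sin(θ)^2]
Non-zero Christoffel symbols (Γ^k_{ij} = Γ^k_{ji}):
Γ^θ_{φ φ} = -sin(2*θ)/2
Γ^φ_{θ φ} = 1/tan(θ)
R^θ_{φ θ φ} = ∂_θ Γ^θ_{φ φ} - ∂_φ Γ^θ_{φ θ} + Γ^θ_{θ m} Γ^m_{φ φ} - Γ^θ_{φ m} Γ^m_{φ θ}
  = (-cos(2*θ)) - (0) + (0) - (-cos(θ)^2) = sin(θ)^2
R^φ_{φ φ φ} = 0 (a repeated index in an antisymmetric pair)
R_{φφ} = R^θ_{φ θ φ} + R^φ_{φ φ φ} = (sin(θ)^2) + (0) = sin(θ)^2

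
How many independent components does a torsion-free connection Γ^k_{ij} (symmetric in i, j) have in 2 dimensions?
Γ^k_{ij} has n choices for the upper index and n(n+1)/2 independent symmetric lower index pairs.
Total = 2 × 2×3/2 = 2 × 3 = 6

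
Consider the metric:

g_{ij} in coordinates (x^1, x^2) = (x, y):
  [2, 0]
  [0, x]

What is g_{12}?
With x^1 = x, x^2 = y, g_{12} = g_{xy} is the row-1, column-2 entry of the matrix.
g_{12} = 0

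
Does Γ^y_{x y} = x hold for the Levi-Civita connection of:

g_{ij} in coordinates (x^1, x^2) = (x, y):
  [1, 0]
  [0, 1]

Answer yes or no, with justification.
Γ^y_{x y} = (1/2) g^{yy} (∂_x g_{yy} + ∂_y g_{yx} - ∂_y g_{xy}) = (1/2)(1)((0) + (0) - (0)) = 0
This differs from the proposed value x.
No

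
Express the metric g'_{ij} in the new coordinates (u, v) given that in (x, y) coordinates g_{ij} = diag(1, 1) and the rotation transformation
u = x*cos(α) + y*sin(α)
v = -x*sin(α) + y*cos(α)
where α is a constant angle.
Invert the transformation: x = u*cos(α) - v*sin(α), y = u*sin(α) + v*cos(α)
g'_{ij} = (∂x^k/∂x'^i)(∂x^l/∂x'^j) g_{kl}; with g_{kl} = δ_{kl} this is Σ_k (∂x^k/∂x'^i)(∂x^k/∂x'^j).
Jacobian: ∂x/∂u = cos(α), ∂x/∂v = -sin(α), ∂y/∂u = sin(α), ∂y/∂v = cos(α)
g'_{uu} = (cos(α))(cos(α)) + (sin(α))(sin(α)) = 1
g'_{uv} = (cos(α))(-sin(α)) + (sin(α))(cos(α)) = 0
g'_{vv} = (-sin(α))(-sin(α)) + (cos(α))(cos(α)) = 1
g'_{ij} = diag(1, 1)
The Euclidean metric is invariant under rotations.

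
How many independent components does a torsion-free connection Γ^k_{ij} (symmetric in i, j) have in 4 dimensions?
Γ^k_{ij} has n choices for the upper index and n(n+1)/2 independent symmetric lower index pairs.
Total = 4 × 4×5/2 = 4 × 10 = 40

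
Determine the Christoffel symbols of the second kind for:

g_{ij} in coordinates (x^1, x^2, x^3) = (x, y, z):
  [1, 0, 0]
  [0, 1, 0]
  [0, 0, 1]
Using Γ^k_{ij} = (1/2) g^{km} (∂_i g_{mj} + ∂_j g_{mi} - ∂_m g_{ij}); the metric is diagonal, so only the m = k term contributes.
Every metric component is constant, so all ∂_m g_{ij} = 0 and every Christoffel symbol vanishes.
All Christoffel symbols are zero.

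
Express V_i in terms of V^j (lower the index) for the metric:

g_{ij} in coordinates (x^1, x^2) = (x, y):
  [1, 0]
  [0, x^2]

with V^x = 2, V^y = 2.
V_i = g_{ij} V^j:
V_x = (1)(2) + (0)(2) = 2
V_y = (0)(2) + (x^2)(2) = 2*x^2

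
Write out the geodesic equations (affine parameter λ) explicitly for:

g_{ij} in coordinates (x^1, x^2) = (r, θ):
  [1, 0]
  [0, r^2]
Geodesic equation: d^2x^k/dλ^2 + Γ^k_{ij} (dx^i/dλ)(dx^j/dλ) = 0.
Non-zero Christoffel symbols:
Γ^r_{θ θ} = -r
Γ^θ_{r θ} = 1/r
Substituting (the symmetric pair Γ^k_{ij}, Γ^k_{ji} combines into a factor 2):
d^2r/dλ^2 - r (dθ/dλ)^2 = 0
d^2θ/dλ^2 + (2/r) (dr/dλ)(dθ/dλ) = 0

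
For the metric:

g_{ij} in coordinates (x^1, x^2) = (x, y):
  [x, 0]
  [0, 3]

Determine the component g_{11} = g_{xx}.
With x^1 = x, x^2 = y, g_{11} = g_{xx} is the row-1, column-1 entry of the matrix.
g_{11} = x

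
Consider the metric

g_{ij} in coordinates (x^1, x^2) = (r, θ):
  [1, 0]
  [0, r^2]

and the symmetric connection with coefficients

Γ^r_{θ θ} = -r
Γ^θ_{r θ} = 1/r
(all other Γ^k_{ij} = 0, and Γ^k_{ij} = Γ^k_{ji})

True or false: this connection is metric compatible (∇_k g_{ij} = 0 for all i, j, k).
Using ∇_k g_{ij} = ∂_k g_{ij} - Γ^m_{ki} g_{mj} - Γ^m_{kj} g_{im}:
e.g. ∇_r g_{θθ} = (2*r) - (r) - (r) = 0
Every component ∇_k g_{ij} vanishes: the connection is metric compatible.
True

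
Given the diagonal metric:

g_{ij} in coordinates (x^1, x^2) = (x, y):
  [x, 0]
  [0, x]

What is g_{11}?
With x^1 = x, x^2 = y, g_{11} = g_{xx} is the row-1, column-1 entry of the matrix.
g_{11} = x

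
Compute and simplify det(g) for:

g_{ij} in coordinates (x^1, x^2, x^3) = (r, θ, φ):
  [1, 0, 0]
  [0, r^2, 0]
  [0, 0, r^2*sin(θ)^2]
Diagonal metric: det(g) = g_{11}·g_{22}·g_{33}
= (1)·(r^2)·(r^2*sin(θ)^2)
det(g) = r^4*sin(θ)^2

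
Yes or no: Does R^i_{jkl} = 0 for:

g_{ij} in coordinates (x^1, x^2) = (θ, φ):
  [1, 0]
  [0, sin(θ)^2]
Non-zero Christoffel symbols:
Γ^θ_{φ φ} = -sin(2*θ)/2
Γ^φ_{θ φ} = 1/tan(θ)
Ricci tensor: R_{θθ} = 1, R_{θφ} = 0, R_{φφ} = sin(θ)^2
The Ricci tensor is non-zero, so the Riemann tensor is non-zero: not flat.
No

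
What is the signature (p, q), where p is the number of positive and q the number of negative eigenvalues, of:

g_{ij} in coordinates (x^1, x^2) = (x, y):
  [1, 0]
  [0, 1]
The metric is diagonal, so its eigenvalues are the diagonal entries: 1, 1 (at a generic point, where coordinate-dependent entries are positive).
2 positive, 0 negative.
(2, 0) - Riemannian (positive definite)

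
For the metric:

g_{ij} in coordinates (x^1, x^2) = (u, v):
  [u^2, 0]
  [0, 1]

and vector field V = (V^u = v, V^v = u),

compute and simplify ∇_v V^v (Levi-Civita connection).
Non-zero Christoffel symbols:
Γ^u_{u u} = 1/u
∇_v V^v = ∂_v V^v + Γ^v_{v j} V^j
  = (0) + (0)(v) + (0)(u)
  = 0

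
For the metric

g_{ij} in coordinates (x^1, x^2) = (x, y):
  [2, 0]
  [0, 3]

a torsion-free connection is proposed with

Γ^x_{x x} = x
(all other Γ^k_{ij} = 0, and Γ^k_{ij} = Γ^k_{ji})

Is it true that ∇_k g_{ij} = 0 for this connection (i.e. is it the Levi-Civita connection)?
Using ∇_k g_{ij} = ∂_k g_{ij} - Γ^m_{ki} g_{mj} - Γ^m_{kj} g_{im}:
∇_x g_{xx} = (0) - (2*x) - (2*x) = -4*x ≠ 0
So the connection is not metric compatible (it is not the Levi-Civita connection).
No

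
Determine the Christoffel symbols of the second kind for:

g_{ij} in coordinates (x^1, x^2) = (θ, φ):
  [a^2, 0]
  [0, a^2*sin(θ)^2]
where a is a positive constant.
Using Γ^k_{ij} = (1/2) g^{km} (∂_i g_{mj} + ∂_j g_{mi} - ∂_m g_{ij}); the metric is diagonal, so only the m = k term contributes.
Non-zero symbols (using the symmetry Γ^k_{ij} = Γ^k_{ji}):
Γ^θ_{φ φ} = (1/2) g^{θθ} (∂_φ g_{θφ} + ∂_φ g_{θφ} - ∂_θ g_{φφ}) = (1/2)(1/a^2)((0) + (0) - (a^2*sin(2*θ))) = -sin(2*θ)/2
Γ^φ_{θ φ} = (1/2) g^{φφ} (∂_θ g_{φφ} + ∂_φ g_{φθ} - ∂_φ g_{θφ}) = (1/2)(1/(a^2*sin(θ)^2))((a^2*sin(2*θ)) + (0) - (0)) = 1/tan(θ)
All other Christoffel symbols are zero.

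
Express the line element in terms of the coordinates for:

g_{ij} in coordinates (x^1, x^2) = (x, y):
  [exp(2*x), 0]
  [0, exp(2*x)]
ds^2 = g_{ij} dx^i dx^j; only the non-zero components contribute.
ds^2 = exp(2*x) dx^2 + exp(2*x) dy^2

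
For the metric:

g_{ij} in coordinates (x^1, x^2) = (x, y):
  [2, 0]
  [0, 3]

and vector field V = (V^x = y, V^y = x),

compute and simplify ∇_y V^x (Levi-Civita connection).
All Christoffel symbols are zero.
∇_y V^x = ∂_y V^x + Γ^x_{y j} V^j
  = (1) + (0)(y) + (0)(x)
  = 1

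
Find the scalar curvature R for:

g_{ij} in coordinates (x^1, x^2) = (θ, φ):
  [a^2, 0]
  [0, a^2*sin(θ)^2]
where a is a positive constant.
Non-zero Christoffel symbols (Γ^k_{ij} = Γ^k_{ji}):
Γ^θ_{φ φ} = -sin(2*θ)/2
Γ^φ_{θ φ} = 1/tan(θ)
Ricci tensor (R_{ij} = R^k_{ikj}): R_{θθ} = 1, R_{θφ} = 0, R_{φφ} = sin(θ)^2
Inverse metric: g^{θθ} = 1/a^2, g^{φφ} = 1/(a^2*sin(θ)^2)
R = g^{ij} R_{ij} = (1/a^2)(1) + (1/(a^2*sin(θ)^2))(sin(θ)^2) = 2/a^2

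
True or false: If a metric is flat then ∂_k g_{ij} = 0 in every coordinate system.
Flatness means R^i_{jkl} = 0; the components can still vary, e.g. the flat plane in polar coordinates has g_{θθ} = r^2.
False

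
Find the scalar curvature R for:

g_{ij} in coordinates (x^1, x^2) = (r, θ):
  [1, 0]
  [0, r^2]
Non-zero Christoffel symbols (Γ^k_{ij} = Γ^k_{ji}):
Γ^r_{θ θ} = -r
Γ^θ_{r θ} = 1/r
Ricci tensor (R_{ij} = R^k_{ikj}): R_{rr} = 0, R_{rθ} = 0, R_{θθ} = 0
Inverse metric: g^{rr} = 1, g^{θθ} = 1/r^2
R = g^{ij} R_{ij} = (1)(0) + (1/r^2)(0) = 0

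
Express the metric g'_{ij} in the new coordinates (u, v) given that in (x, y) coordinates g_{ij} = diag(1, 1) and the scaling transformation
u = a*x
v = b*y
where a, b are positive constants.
Invert the transformation: x = u/a, y = v/b
g'_{ij} = (∂x^k/∂x'^i)(∂x^l/∂x'^j) g_{kl}; with g_{kl} = δ_{kl} this is Σ_k (∂x^k/∂x'^i)(∂x^k/∂x'^j).
Jacobian: ∂x/∂u = 1/a, ∂x/∂v = 0, ∂y/∂u = 0, ∂y/∂v = 1/b
g'_{uu} = (1/a)(1/a) + (0)(0) = 1/a^2
g'_{uv} = (1/a)(0) + (0)(1/b) = 0
g'_{vv} = (0)(0) + (1/b)(1/b) = 1/b^2
g'_{ij} = diag(1/a^2, 1/b^2)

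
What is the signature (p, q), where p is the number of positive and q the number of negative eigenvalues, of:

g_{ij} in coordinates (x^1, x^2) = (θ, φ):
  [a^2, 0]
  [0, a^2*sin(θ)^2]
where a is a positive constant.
The metric is diagonal, so its eigenvalues are the diagonal entries: a^2, a^2*sin(θ)^2 (at a generic point, where coordinate-dependent entries are positive).
2 positive, 0 negative.
(2, 0) - Riemannian (positive definite)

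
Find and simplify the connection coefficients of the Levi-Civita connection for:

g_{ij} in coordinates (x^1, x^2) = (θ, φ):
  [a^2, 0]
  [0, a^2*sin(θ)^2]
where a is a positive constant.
Using Γ^k_{ij} = (1/2) g^{km} (∂_i g_{mj} + ∂_j g_{mi} - ∂_m g_{ij}); the metric is diagonal, so only the m = k term contributes.
Non-zero symbols (using the symmetry Γ^k_{ij} = Γ^k_{ji}):
Γ^θ_{φ φ} = (1/2) g^{θθ} (∂_φ g_{θφ} + ∂_φ g_{θφ} - ∂_θ g_{φφ}) = (1/2)(1/a^2)((0) + (0) - (a^2*sin(2*θ))) = -sin(2*θ)/2
Γ^φ_{θ φ} = (1/2) g^{φφ} (∂_θ g_{φφ} + ∂_φ g_{φθ} - ∂_φ g_{θφ}) = (1/2)(1/(a^2*sin(θ)^2))((a^2*sin(2*θ)) + (0) - (0)) = 1/tan(θ)
All other Christoffel symbols are zero.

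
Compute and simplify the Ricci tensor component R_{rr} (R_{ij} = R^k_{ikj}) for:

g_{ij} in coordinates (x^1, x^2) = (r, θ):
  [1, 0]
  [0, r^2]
Non-zero Christoffel symbols (Γ^k_{ij} = Γ^k_{ji}):
Γ^r_{θ θ} = -r
Γ^θ_{r θ} = 1/r
R^r_{r r r} = 0 (a repeated index in an antisymmetric pair)
R^θ_{r θ r} = ∂_θ Γ^θ_{r r} - ∂_r Γ^θ_{r θ} + Γ^θ_{θ m} Γ^m_{r r} - Γ^θ_{r m} Γ^m_{r θ}
  = (0) - (-1/r^2) + (0) - (1/r^2) = 0
R_{rr} = R^r_{r r r} + R^θ_{r θ r} = (0) + (0) = 0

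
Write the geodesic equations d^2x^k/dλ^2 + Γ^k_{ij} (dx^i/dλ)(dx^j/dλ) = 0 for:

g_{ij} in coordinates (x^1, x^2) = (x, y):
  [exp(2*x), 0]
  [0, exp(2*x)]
Geodesic equation: d^2x^k/dλ^2 + Γ^k_{ij} (dx^i/dλ)(dx^j/dλ) = 0.
Non-zero Christoffel symbols:
Γ^x_{x x} = 1
Γ^x_{y y} = -1
Γ^y_{x y} = 1
Substituting (the symmetric pair Γ^k_{ij}, Γ^k_{ji} combines into a factor 2):
d^2x/dλ^2 + (dx/dλ)^2 - (dy/dλ)^2 = 0
d^2y/dλ^2 + 2 (dx/dλ)(dy/dλ) = 0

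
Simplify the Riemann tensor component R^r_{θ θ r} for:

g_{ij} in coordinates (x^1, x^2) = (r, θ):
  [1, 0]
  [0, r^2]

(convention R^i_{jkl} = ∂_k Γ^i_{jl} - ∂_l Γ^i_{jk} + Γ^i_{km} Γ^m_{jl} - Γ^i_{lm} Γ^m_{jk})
Non-zero Christoffel symbols (Γ^k_{ij} = Γ^k_{ji}):
Γ^r_{θ θ} = -r
Γ^θ_{r θ} = 1/r
R^r_{θ θ r} = ∂_θ Γ^r_{θ r} - ∂_r Γ^r_{θ θ} + Γ^r_{θ m} Γ^m_{θ r} - Γ^r_{r m} Γ^m_{θ θ}
  = (0) - (-1) + (-1) - (0) = 0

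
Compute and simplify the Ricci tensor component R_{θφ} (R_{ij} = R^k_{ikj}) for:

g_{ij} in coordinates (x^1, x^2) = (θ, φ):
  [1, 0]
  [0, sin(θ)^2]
Non-zero Christoffel symbols (Γ^k_{ij} = Γ^k_{ji}):
Γ^θ_{φ φ} = -sin(2*θ)/2
Γ^φ_{θ φ} = 1/tan(θ)
R^θ_{θ θ φ} = 0 (a repeated index in an antisymmetric pair)
R^φ_{θ φ φ} = 0 (a repeated index in an antisymmetric pair)
R_{θφ} = R^θ_{θ θ φ} + R^φ_{θ φ φ} = (0) + (0) = 0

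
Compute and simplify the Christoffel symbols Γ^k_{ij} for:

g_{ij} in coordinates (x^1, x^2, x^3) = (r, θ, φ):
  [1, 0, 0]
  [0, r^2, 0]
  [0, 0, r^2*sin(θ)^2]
Using Γ^k_{ij} = (1/2) g^{km} (∂_i g_{mj} + ∂_j g_{mi} - ∂_m g_{ij}); the metric is diagonal, so only the m = k term contributes.
Non-zero symbols (using the symmetry Γ^k_{ij} = Γ^k_{ji}):
Γ^r_{θ θ} = (1/2) g^{rr} (∂_θ g_{rθ} + ∂_θ g_{rθ} - ∂_r g_{θθ}) = (1/2)(1)((0) + (0) - (2*r)) = -r
Γ^r_{φ φ} = (1/2) g^{rr} (∂_φ g_{rφ} + ∂_φ g_{rφ} - ∂_r g_{φφ}) = (1/2)(1)((0) + (0) - (2*r*sin(θ)^2)) = -r*sin(θ)^2
Γ^θ_{r θ} = (1/2) g^{θθ} (∂_r g_{θθ} + ∂_θ g_{θr} - ∂_θ g_{rθ}) = (1/2)(1/r^2)((2*r) + (0) - (0)) = 1/r
Γ^θ_{φ φ} = (1/2) g^{θθ} (∂_φ g_{θφ} + ∂_φ g_{θφ} - ∂_θ g_{φφ}) = (1/2)(1/r^2)((0) + (0) - (r^2*sin(2*θ))) = -sin(2*θ)/2
Γ^φ_{r φ} = (1/2) g^{φφ} (∂_r g_{φφ} + ∂_φ g_{φr} - ∂_φ g_{rφ}) = (1/2)(1/(r^2*sin(θ)^2))((2*r*sin(θ)^2) + (0) - (0)) = 1/r
Γ^φ_{θ φ} = (1/2) g^{φφ} (∂_θ g_{φφ} + ∂_φ g_{φθ} - ∂_φ g_{θφ}) = (1/2)(1/(r^2*sin(θ)^2))((r^2*sin(2*θ)) + (0) - (0)) = 1/tan(θ)
All other Christoffel symbols are zero.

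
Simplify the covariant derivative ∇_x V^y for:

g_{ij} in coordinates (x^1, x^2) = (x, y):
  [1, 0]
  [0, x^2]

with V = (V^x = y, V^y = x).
Non-zero Christoffel symbols:
Γ^x_{y y} = -x
Γ^y_{x y} = 1/x
∇_x V^y = ∂_x V^y + Γ^y_{x j} V^j
  = (1) + (0)(y) + (1/x)(x)
  = 2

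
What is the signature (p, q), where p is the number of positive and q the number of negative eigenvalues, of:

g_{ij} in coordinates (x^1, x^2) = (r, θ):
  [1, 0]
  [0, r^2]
The metric is diagonal, so its eigenvalues are the diagonal entries: 1, r^2 (at a generic point, where coordinate-dependent entries are positive).
2 positive, 0 negative.
(2, 0) - Riemannian (positive definite)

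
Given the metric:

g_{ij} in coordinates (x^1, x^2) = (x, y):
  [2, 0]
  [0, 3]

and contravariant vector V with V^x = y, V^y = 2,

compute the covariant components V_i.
V_i = g_{ij} V^j:
V_x = (2)(y) + (0)(2) = 2*y
V_y = (0)(y) + (3)(2) = 6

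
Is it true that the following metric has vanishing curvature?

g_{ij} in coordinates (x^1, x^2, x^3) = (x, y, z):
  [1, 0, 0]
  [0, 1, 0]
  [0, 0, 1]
All metric components are constant, so every Christoffel symbol vanishes and R^i_{jkl} = 0.
Yes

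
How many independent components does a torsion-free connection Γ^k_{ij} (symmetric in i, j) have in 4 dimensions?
Γ^k_{ij} has n choices for the upper index and n(n+1)/2 independent symmetric lower index pairs.
Total = 4 × 4×5/2 = 4 × 10 = 40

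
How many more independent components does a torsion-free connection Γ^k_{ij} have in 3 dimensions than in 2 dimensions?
Independent components in n dimensions: n × n(n+1)/2 = n^2(n+1)/2.
3D: 3 × 6 = 18
2D: 2 × 3 = 6
Difference = 18 - 6 = 12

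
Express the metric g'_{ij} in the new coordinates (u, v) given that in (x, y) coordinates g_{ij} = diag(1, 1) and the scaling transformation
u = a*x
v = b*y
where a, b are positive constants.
Invert the transformation: x = u/a, y = v/b
g'_{ij} = (∂x^k/∂x'^i)(∂x^l/∂x'^j) g_{kl}; with g_{kl} = δ_{kl} this is Σ_k (∂x^k/∂x'^i)(∂x^k/∂x'^j).
Jacobian: ∂x/∂u = 1/a, ∂x/∂v = 0, ∂y/∂u = 0, ∂y/∂v = 1/b
g'_{uu} = (1/a)(1/a) + (0)(0) = 1/a^2
g'_{uv} = (1/a)(0) + (0)(1/b) = 0
g'_{vv} = (0)(0) + (1/b)(1/b) = 1/b^2
g'_{ij} = diag(1/a^2, 1/b^2)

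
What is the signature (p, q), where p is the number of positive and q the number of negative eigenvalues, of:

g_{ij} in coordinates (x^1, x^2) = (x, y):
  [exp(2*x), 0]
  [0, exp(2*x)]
The metric is diagonal, so its eigenvalues are the diagonal entries: exp(2*x), exp(2*x) (at a generic point, where coordinate-dependent entries are positive).
2 positive, 0 negative.
(2, 0) - Riemannian (positive definite)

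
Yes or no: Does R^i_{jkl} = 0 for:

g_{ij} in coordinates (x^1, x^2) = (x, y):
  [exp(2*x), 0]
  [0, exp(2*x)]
Non-zero Christoffel symbols:
Γ^x_{x x} = 1
Γ^x_{y y} = -1
Γ^y_{x y} = 1
Ricci tensor: R_{xx} = 0, R_{xy} = 0, R_{yy} = 0
All R_{ij} vanish; in 2 dimensions the Riemann tensor is fully determined by the Ricci tensor, so R^i_{jkl} = 0: the metric is flat (curvilinear coordinates on flat space).
Yes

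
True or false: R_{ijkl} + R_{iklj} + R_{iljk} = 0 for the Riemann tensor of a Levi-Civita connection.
This is the first (algebraic) Bianchi identity.
True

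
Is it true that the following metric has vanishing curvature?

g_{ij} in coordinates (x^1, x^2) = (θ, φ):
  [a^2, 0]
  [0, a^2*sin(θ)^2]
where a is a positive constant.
Non-zero Christoffel symbols:
Γ^θ_{φ φ} = -sin(2*θ)/2
Γ^φ_{θ φ} = 1/tan(θ)
Ricci tensor: R_{θθ} = 1, R_{θφ} = 0, R_{φφ} = sin(θ)^2
The Ricci tensor is non-zero, so the Riemann tensor is non-zero: not flat.
No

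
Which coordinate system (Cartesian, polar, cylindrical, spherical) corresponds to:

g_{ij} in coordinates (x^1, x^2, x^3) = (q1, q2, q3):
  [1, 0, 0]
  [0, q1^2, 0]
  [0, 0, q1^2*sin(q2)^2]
The line element ds^2 = dq1^2 + q1^2 dq2^2 + q1^2 sin(q2)^2 dq3^2 is dr^2 + r^2 dθ^2 + r^2 sin(θ)^2 dφ^2 with q1 = r, q2 = θ, q3 = φ.
spherical coordinates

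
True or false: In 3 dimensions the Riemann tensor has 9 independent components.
n^2(n^2-1)/12 = 9·8/12 = 6 independent components for n = 3.
False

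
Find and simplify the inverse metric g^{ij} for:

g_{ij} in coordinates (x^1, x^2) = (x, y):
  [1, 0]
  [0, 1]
The metric is diagonal, so g^{ij} is diagonal with entries 1/g_{ii}: diag(1, 1).
g^{ij}:
  [1, 0]
  [0, 1]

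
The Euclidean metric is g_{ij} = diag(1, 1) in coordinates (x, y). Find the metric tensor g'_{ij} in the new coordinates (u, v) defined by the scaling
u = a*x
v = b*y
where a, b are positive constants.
Invert the transformation: x = u/a, y = v/b
g'_{ij} = (∂x^k/∂x'^i)(∂x^l/∂x'^j) g_{kl}; with g_{kl} = δ_{kl} this is Σ_k (∂x^k/∂x'^i)(∂x^k/∂x'^j).
Jacobian: ∂x/∂u = 1/a, ∂x/∂v = 0, ∂y/∂u = 0, ∂y/∂v = 1/b
g'_{uu} = (1/a)(1/a) + (0)(0) = 1/a^2
g'_{uv} = (1/a)(0) + (0)(1/b) = 0
g'_{vv} = (0)(0) + (1/b)(1/b) = 1/b^2
g'_{ij} = diag(1/a^2, 1/b^2)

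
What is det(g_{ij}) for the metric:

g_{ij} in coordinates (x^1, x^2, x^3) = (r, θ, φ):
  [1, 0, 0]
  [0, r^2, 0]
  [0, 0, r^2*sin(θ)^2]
Diagonal metric: det(g) = g_{11}·g_{22}·g_{33}
= (1)·(r^2)·(r^2*sin(θ)^2)
det(g) = r^4*sin(θ)^2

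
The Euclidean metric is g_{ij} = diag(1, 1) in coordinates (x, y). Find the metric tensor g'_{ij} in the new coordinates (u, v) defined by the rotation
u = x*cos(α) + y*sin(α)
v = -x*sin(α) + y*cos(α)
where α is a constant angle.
Invert the transformation: x = u*cos(α) - v*sin(α), y = u*sin(α) + v*cos(α)
g'_{ij} = (∂x^k/∂x'^i)(∂x^l/∂x'^j) g_{kl}; with g_{kl} = δ_{kl} this is Σ_k (∂x^k/∂x'^i)(∂x^k/∂x'^j).
Jacobian: ∂x/∂u = cos(α), ∂x/∂v = -sin(α), ∂y/∂u = sin(α), ∂y/∂v = cos(α)
g'_{uu} = (cos(α))(cos(α)) + (sin(α))(sin(α)) = 1
g'_{uv} = (cos(α))(-sin(α)) + (sin(α))(cos(α)) = 0
g'_{vv} = (-sin(α))(-sin(α)) + (cos(α))(cos(α)) = 1
g'_{ij} = diag(1, 1)
The Euclidean metric is invariant under rotations.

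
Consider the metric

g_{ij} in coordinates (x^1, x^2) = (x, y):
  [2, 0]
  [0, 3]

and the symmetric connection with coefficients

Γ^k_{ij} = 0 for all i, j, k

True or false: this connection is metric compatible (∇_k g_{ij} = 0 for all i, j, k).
Using ∇_k g_{ij} = ∂_k g_{ij} - Γ^m_{ki} g_{mj} - Γ^m_{kj} g_{im}:
e.g. ∇_y g_{xy} = (0) - (0) - (0) = 0
Every component ∇_k g_{ij} vanishes: the connection is metric compatible.
True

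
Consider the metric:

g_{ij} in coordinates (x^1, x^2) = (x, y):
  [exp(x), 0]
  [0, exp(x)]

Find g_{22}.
With x^1 = x, x^2 = y, g_{22} = g_{yy} is the row-2, column-2 entry of the matrix.
g_{22} = exp(x)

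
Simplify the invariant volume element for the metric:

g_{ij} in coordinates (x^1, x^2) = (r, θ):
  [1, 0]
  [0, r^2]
det(g) = r^2
√|det(g)| = r
Volume element: dV = r dr dθ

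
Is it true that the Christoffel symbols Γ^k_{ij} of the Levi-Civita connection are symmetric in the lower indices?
The Levi-Civita connection is torsion-free, which is exactly Γ^k_{ij} = Γ^k_{ji}.
Yes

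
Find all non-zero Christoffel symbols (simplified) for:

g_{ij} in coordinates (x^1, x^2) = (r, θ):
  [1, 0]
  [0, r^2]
Using Γ^k_{ij} = (1/2) g^{km} (∂_i g_{mj} + ∂_j g_{mi} - ∂_m g_{ij}); the metric is diagonal, so only the m = k term contributes.
Non-zero symbols (using the symmetry Γ^k_{ij} = Γ^k_{ji}):
Γ^r_{θ θ} = (1/2) g^{rr} (∂_θ g_{rθ} + ∂_θ g_{rθ} - ∂_r g_{θθ}) = (1/2)(1)((0) + (0) - (2*r)) = -r
Γ^θ_{r θ} = (1/2) g^{θθ} (∂_r g_{θθ} + ∂_θ g_{θr} - ∂_θ g_{rθ}) = (1/2)(1/r^2)((2*r) + (0) - (0)) = 1/r
All other Christoffel symbols are zero.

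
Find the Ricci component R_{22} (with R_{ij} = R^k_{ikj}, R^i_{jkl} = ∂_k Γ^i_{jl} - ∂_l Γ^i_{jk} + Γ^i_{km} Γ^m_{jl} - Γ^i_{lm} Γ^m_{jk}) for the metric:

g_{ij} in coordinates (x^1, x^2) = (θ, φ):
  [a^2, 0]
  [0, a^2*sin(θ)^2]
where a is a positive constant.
Non-zero Christoffel symbols (Γ^k_{ij} = Γ^k_{ji}):
Γ^θ_{φ φ} = -sin(2*θ)/2
Γ^φ_{θ φ} = 1/tan(θ)
R^θ_{φ θ φ} = ∂_θ Γ^θ_{φ φ} - ∂_φ Γ^θ_{φ θ} + Γ^θ_{θ m} Γ^m_{φ φ} - Γ^θ_{φ m} Γ^m_{φ θ}
  = (-cos(2*θ)) - (0) + (0) - (-cos(θ)^2) = sin(θ)^2
R^φ_{φ φ φ} = 0 (a repeated index in an antisymmetric pair)
R_{φφ} = R^θ_{φ θ φ} + R^φ_{φ φ φ} = (sin(θ)^2) + (0) = sin(θ)^2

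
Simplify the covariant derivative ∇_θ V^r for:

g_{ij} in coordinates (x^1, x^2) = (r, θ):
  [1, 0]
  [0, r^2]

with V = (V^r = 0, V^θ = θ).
Non-zero Christoffel symbols:
Γ^r_{θ θ} = -r
Γ^θ_{r θ} = 1/r
∇_θ V^r = ∂_θ V^r + Γ^r_{θ j} V^j
  = (0) + (0)(0) + (-r)(θ)
  = -r*θ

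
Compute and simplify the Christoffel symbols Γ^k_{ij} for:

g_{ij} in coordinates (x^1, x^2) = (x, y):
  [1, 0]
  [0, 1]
Using Γ^k_{ij} = (1/2) g^{km} (∂_i g_{mj} + ∂_j g_{mi} - ∂_m g_{ij}); the metric is diagonal, so only the m = k term contributes.
Every metric component is constant, so all ∂_m g_{ij} = 0 and every Christoffel symbol vanishes.
All Christoffel symbols are zero.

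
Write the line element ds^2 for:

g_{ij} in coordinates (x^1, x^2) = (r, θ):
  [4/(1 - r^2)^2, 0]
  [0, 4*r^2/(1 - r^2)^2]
ds^2 = g_{ij} dx^i dx^j; only the non-zero components contribute.
ds^2 = (4/(1 - r^2)^2) dr^2 + (4*r^2/(1 - r^2)^2) dθ^2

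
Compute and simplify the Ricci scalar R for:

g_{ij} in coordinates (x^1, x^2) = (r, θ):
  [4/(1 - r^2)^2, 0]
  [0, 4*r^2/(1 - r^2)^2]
Non-zero Christoffel symbols (Γ^k_{ij} = Γ^k_{ji}):
Γ^r_{r r} = 2*r/(1 - r^2)
Γ^r_{θ θ} = (r^3 + r)/(r^2 - 1)
Γ^θ_{r θ} = (-r^2 - 1)/(r^3 - r)
Ricci tensor (R_{ij} = R^k_{ikj}): R_{rr} = -4/(r^2 - 1)^2, R_{rθ} = 0, R_{θθ} = -4*r^2/(r^2 - 1)^2
Inverse metric: g^{rr} = (1 - r^2)^2/4, g^{θθ} = (1 - r^2)^2/(4*r^2)
R = g^{ij} R_{ij} = ((1 - r^2)^2/4)(-4/(r^2 - 1)^2) + ((1 - r^2)^2/(4*r^2))(-4*r^2/(r^2 - 1)^2) = -2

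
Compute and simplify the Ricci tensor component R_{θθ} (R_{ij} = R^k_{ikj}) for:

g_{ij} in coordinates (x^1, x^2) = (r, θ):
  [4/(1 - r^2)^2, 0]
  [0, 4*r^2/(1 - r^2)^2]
Non-zero Christoffel symbols (Γ^k_{ij} = Γ^k_{ji}):
Γ^r_{r r} = 2*r/(1 - r^2)
Γ^r_{θ θ} = (r^3 + r)/(r^2 - 1)
Γ^θ_{r θ} = (-r^2 - 1)/(r^3 - r)
R^r_{θ r θ} = ∂_r Γ^r_{θ θ} - ∂_θ Γ^r_{θ r} + Γ^r_{r m} Γ^m_{θ θ} - Γ^r_{θ m} Γ^m_{θ r}
  = ((r^4 - 4*r^2 - 1)/(r^2 - 1)^2) - (0) + (-2*r^2*(r^2 + 1)/(r^2 - 1)^2) - (-(r^2 + 1)^2/(r^2 - 1)^2) = -4*r^2/(r^2 - 1)^2
R^θ_{θ θ θ} = 0 (a repeated index in an antisymmetric pair)
R_{θθ} = R^r_{θ r θ} + R^θ_{θ θ θ} = (-4*r^2/(r^2 - 1)^2) + (0) = -4*r^2/(r^2 - 1)^2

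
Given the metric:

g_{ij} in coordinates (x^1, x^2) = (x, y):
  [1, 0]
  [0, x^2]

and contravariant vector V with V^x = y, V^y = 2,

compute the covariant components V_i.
V_i = g_{ij} V^j:
V_x = (1)(y) + (0)(2) = y
V_y = (0)(y) + (x^2)(2) = 2*x^2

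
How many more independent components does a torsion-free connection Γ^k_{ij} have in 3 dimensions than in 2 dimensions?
Independent components in n dimensions: n × n(n+1)/2 = n^2(n+1)/2.
3D: 3 × 6 = 18
2D: 2 × 3 = 6
Difference = 18 - 6 = 12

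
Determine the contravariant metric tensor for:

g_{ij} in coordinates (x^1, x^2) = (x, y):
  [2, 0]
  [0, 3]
The metric is diagonal, so g^{ij} is diagonal with entries 1/g_{ii}: diag(1/2, 1/3).
g^{ij}:
  [1/2, 0]
  [0, 1/3]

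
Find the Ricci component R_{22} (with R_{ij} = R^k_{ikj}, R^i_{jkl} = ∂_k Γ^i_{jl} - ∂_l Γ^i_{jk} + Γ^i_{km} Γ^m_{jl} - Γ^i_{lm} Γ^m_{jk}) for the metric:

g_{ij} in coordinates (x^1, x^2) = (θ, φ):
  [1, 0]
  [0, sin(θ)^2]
Non-zero Christoffel symbols (Γ^k_{ij} = Γ^k_{ji}):
Γ^θ_{φ φ} = -sin(2*θ)/2
Γ^φ_{θ φ} = 1/tan(θ)
R^θ_{φ θ φ} = ∂_θ Γ^θ_{φ φ} - ∂_φ Γ^θ_{φ θ} + Γ^θ_{θ m} Γ^m_{φ φ} - Γ^θ_{φ m} Γ^m_{φ θ}
  = (-cos(2*θ)) - (0) + (0) - (-cos(θ)^2) = sin(θ)^2
R^φ_{φ φ φ} = 0 (a repeated index in an antisymmetric pair)
R_{φφ} = R^θ_{φ θ φ} + R^φ_{φ φ φ} = (sin(θ)^2) + (0) = sin(θ)^2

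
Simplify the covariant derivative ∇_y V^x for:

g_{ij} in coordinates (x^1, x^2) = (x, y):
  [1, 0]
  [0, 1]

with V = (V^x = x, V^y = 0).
All Christoffel symbols are zero.
∇_y V^x = ∂_y V^x + Γ^x_{y j} V^j
  = (0) + (0)(x) + (0)(0)
  = 0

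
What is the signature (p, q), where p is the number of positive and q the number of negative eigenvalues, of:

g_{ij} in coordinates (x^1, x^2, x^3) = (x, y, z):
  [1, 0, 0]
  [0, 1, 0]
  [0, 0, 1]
The metric is diagonal, so its eigenvalues are the diagonal entries: 1, 1, 1 (at a generic point, where coordinate-dependent entries are positive).
3 positive, 0 negative.
(3, 0) - Riemannian (positive definite)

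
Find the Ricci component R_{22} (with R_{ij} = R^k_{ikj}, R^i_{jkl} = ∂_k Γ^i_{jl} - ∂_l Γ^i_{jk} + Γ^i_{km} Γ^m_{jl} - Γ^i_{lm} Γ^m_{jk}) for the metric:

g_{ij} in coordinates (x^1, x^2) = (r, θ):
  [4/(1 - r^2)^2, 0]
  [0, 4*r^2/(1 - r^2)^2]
Non-zero Christoffel symbols (Γ^k_{ij} = Γ^k_{ji}):
Γ^r_{r r} = 2*r/(1 - r^2)
Γ^r_{θ θ} = (r^3 + r)/(r^2 - 1)
Γ^θ_{r θ} = (-r^2 - 1)/(r^3 - r)
R^r_{θ r θ} = ∂_r Γ^r_{θ θ} - ∂_θ Γ^r_{θ r} + Γ^r_{r m} Γ^m_{θ θ} - Γ^r_{θ m} Γ^m_{θ r}
  = ((r^4 - 4*r^2 - 1)/(r^2 - 1)^2) - (0) + (-2*r^2*(r^2 + 1)/(r^2 - 1)^2) - (-(r^2 + 1)^2/(r^2 - 1)^2) = -4*r^2/(r^2 - 1)^2
R^θ_{θ θ θ} = 0 (a repeated index in an antisymmetric pair)
R_{θθ} = R^r_{θ r θ} + R^θ_{θ θ θ} = (-4*r^2/(r^2 - 1)^2) + (0) = -4*r^2/(r^2 - 1)^2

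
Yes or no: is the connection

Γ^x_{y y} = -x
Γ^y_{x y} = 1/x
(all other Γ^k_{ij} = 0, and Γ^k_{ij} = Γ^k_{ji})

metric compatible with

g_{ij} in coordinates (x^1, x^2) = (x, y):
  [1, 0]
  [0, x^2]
Using ∇_k g_{ij} = ∂_k g_{ij} - Γ^m_{ki} g_{mj} - Γ^m_{kj} g_{im}:
e.g. ∇_x g_{yy} = (2*x) - (x) - (x) = 0
Every component ∇_k g_{ij} vanishes: the connection is metric compatible.
Yes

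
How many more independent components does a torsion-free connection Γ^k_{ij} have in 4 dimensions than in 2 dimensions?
Independent components in n dimensions: n × n(n+1)/2 = n^2(n+1)/2.
4D: 4 × 10 = 40
2D: 2 × 3 = 6
Difference = 40 - 6 = 34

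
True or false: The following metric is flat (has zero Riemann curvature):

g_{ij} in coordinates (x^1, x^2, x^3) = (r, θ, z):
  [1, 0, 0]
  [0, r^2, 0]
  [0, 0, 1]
Non-zero Christoffel symbols:
Γ^r_{θ θ} = -r
Γ^θ_{r θ} = 1/r
Ricci tensor: R_{rr} = 0, R_{rθ} = 0, R_{rz} = 0, R_{θθ} = 0, R_{θz} = 0, R_{zz} = 0
All R_{ij} vanish; in 3 dimensions the Riemann tensor is fully determined by the Ricci tensor, so R^i_{jkl} = 0: the metric is flat (curvilinear coordinates on flat space).
True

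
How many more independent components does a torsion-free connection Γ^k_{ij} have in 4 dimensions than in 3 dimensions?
Independent components in n dimensions: n × n(n+1)/2 = n^2(n+1)/2.
4D: 4 × 10 = 40
3D: 3 × 6 = 18
Difference = 40 - 18 = 22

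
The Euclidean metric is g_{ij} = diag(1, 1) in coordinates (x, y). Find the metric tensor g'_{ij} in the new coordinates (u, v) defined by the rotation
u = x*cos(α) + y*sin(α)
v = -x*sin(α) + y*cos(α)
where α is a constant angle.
Invert the transformation: x = u*cos(α) - v*sin(α), y = u*sin(α) + v*cos(α)
g'_{ij} = (∂x^k/∂x'^i)(∂x^l/∂x'^j) g_{kl}; with g_{kl} = δ_{kl} this is Σ_k (∂x^k/∂x'^i)(∂x^k/∂x'^j).
Jacobian: ∂x/∂u = cos(α), ∂x/∂v = -sin(α), ∂y/∂u = sin(α), ∂y/∂v = cos(α)
g'_{uu} = (cos(α))(cos(α)) + (sin(α))(sin(α)) = 1
g'_{uv} = (cos(α))(-sin(α)) + (sin(α))(cos(α)) = 0
g'_{vv} = (-sin(α))(-sin(α)) + (cos(α))(cos(α)) = 1
g'_{ij} = diag(1, 1)
The Euclidean metric is invariant under rotations.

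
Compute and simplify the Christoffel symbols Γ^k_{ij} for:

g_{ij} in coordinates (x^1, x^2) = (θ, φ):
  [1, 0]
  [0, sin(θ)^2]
Using Γ^k_{ij} = (1/2) g^{km} (∂_i g_{mj} + ∂_j g_{mi} - ∂_m g_{ij}); the metric is diagonal, so only the m = k term contributes.
Non-zero symbols (using the symmetry Γ^k_{ij} = Γ^k_{ji}):
Γ^θ_{φ φ} = (1/2) g^{θθ} (∂_φ g_{θφ} + ∂_φ g_{θφ} - ∂_θ g_{φφ}) = (1/2)(1)((0) + (0) - (sin(2*θ))) = -sin(2*θ)/2
Γ^φ_{θ φ} = (1/2) g^{φφ} (∂_θ g_{φφ} + ∂_φ g_{φθ} - ∂_φ g_{θφ}) = (1/2)(1/sin(θ)^2)((sin(2*θ)) + (0) - (0)) = 1/tan(θ)
All other Christoffel symbols are zero.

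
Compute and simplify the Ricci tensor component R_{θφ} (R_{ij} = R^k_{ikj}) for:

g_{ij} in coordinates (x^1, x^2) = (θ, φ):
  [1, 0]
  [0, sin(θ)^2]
Non-zero Christoffel symbols (Γ^k_{ij} = Γ^k_{ji}):
Γ^θ_{φ φ} = -sin(2*θ)/2
Γ^φ_{θ φ} = 1/tan(θ)
R^θ_{θ θ φ} = 0 (a repeated index in an antisymmetric pair)
R^φ_{θ φ φ} = 0 (a repeated index in an antisymmetric pair)
R_{θφ} = R^θ_{θ θ φ} + R^φ_{θ φ φ} = (0) + (0) = 0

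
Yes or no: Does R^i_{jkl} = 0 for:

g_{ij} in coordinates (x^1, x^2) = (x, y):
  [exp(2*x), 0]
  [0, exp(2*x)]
Non-zero Christoffel symbols:
Γ^x_{x x} = 1
Γ^x_{y y} = -1
Γ^y_{x y} = 1
Ricci tensor: R_{xx} = 0, R_{xy} = 0, R_{yy} = 0
All R_{ij} vanish; in 2 dimensions the Riemann tensor is fully determined by the Ricci tensor, so R^i_{jkl} = 0: the metric is flat (curvilinear coordinates on flat space).
Yes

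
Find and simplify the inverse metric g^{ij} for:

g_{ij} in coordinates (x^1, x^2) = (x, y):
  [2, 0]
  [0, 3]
The metric is diagonal, so g^{ij} is diagonal with entries 1/g_{ii}: diag(1/2, 1/3).
g^{ij}:
  [1/2, 0]
  [0, 1/3]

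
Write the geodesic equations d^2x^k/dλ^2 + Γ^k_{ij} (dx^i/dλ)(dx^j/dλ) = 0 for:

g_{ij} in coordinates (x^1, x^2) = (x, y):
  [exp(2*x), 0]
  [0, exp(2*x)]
Geodesic equation: d^2x^k/dλ^2 + Γ^k_{ij} (dx^i/dλ)(dx^j/dλ) = 0.
Non-zero Christoffel symbols:
Γ^x_{x x} = 1
Γ^x_{y y} = -1
Γ^y_{x y} = 1
Substituting (the symmetric pair Γ^k_{ij}, Γ^k_{ji} combines into a factor 2):
d^2x/dλ^2 + (dx/dλ)^2 - (dy/dλ)^2 = 0
d^2y/dλ^2 + 2 (dx/dλ)(dy/dλ) = 0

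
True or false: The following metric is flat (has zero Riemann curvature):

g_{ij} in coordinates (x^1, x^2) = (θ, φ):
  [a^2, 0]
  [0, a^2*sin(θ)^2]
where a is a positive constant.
Non-zero Christoffel symbols:
Γ^θ_{φ φ} = -sin(2*θ)/2
Γ^φ_{θ φ} = 1/tan(θ)
Ricci tensor: R_{θθ} = 1, R_{θφ} = 0, R_{φφ} = sin(θ)^2
The Ricci tensor is non-zero, so the Riemann tensor is non-zero: not flat.
False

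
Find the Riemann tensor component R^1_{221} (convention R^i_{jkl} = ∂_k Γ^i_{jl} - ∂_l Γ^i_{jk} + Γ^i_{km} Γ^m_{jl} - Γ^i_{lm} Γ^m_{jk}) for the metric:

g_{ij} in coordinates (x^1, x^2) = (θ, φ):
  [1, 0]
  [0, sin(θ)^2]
Non-zero Christoffel symbols (Γ^k_{ij} = Γ^k_{ji}):
Γ^θ_{φ φ} = -sin(2*θ)/2
Γ^φ_{θ φ} = 1/tan(θ)
R^θ_{φ φ θ} = ∂_φ Γ^θ_{φ θ} - ∂_θ Γ^θ_{φ φ} + Γ^θ_{φ m} Γ^m_{φ θ} - Γ^θ_{θ m} Γ^m_{φ φ}
  = (0) - (-cos(2*θ)) + (-cos(θ)^2) - (0) = -sin(θ)^2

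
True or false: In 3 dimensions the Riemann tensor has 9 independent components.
n^2(n^2-1)/12 = 9·8/12 = 6 independent components for n = 3.
False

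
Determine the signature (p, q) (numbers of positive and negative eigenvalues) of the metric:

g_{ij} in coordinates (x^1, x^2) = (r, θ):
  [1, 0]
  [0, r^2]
The metric is diagonal, so its eigenvalues are the diagonal entries: 1, r^2 (at a generic point, where coordinate-dependent entries are positive).
2 positive, 0 negative.
(2, 0) - Riemannian (positive definite)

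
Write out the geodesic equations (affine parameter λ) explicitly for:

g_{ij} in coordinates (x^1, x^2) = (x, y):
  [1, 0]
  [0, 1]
Geodesic equation: d^2x^k/dλ^2 + Γ^k_{ij} (dx^i/dλ)(dx^j/dλ) = 0.
All Christoffel symbols vanish, so the geodesics are straight lines:
d^2x/dλ^2 = 0
d^2y/dλ^2 = 0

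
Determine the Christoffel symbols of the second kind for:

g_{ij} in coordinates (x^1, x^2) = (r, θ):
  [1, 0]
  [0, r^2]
Using Γ^k_{ij} = (1/2) g^{km} (∂_i g_{mj} + ∂_j g_{mi} - ∂_m g_{ij}); the metric is diagonal, so only the m = k term contributes.
Non-zero symbols (using the symmetry Γ^k_{ij} = Γ^k_{ji}):
Γ^r_{θ θ} = (1/2) g^{rr} (∂_θ g_{rθ} + ∂_θ g_{rθ} - ∂_r g_{θθ}) = (1/2)(1)((0) + (0) - (2*r)) = -r
Γ^θ_{r θ} = (1/2) g^{θθ} (∂_r g_{θθ} + ∂_θ g_{θr} - ∂_θ g_{rθ}) = (1/2)(1/r^2)((2*r) + (0) - (0)) = 1/r
All other Christoffel symbols are zero.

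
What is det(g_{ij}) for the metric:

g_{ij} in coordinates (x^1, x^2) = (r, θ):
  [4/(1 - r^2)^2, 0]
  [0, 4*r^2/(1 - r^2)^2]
For a 2×2 metric: det(g) = g_{11}·g_{22} - g_{12}·g_{21}
= (4/(1 - r^2)^2)·(4*r^2/(1 - r^2)^2) - (0)·(0)
= 16*r^2/(1 - r^2)^4 - 0
det(g) = 16*r^2/(1 - r^2)^4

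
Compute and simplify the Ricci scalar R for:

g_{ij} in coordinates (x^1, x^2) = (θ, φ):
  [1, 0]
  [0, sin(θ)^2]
Non-zero Christoffel symbols (Γ^k_{ij} = Γ^k_{ji}):
Γ^θ_{φ φ} = -sin(2*θ)/2
Γ^φ_{θ φ} = 1/tan(θ)
Ricci tensor (R_{ij} = R^k_{ikj}): R_{θθ} = 1, R_{θφ} = 0, R_{φφ} = sin(θ)^2
Inverse metric: g^{θθ} = 1, g^{φφ} = 1/sin(θ)^2
R = g^{ij} R_{ij} = (1)(1) + (1/sin(θ)^2)(sin(θ)^2) = 2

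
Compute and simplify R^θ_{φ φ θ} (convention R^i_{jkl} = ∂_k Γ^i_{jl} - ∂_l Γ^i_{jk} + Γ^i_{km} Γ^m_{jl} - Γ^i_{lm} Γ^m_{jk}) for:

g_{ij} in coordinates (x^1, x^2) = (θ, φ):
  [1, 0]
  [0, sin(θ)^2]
Non-zero Christoffel symbols (Γ^k_{ij} = Γ^k_{ji}):
Γ^θ_{φ φ} = -sin(2*θ)/2
Γ^φ_{θ φ} = 1/tan(θ)
R^θ_{φ φ θ} = ∂_φ Γ^θ_{φ θ} - ∂_θ Γ^θ_{φ φ} + Γ^θ_{φ m} Γ^m_{φ θ} - Γ^θ_{θ m} Γ^m_{φ φ}
  = (0) - (-cos(2*θ)) + (-cos(θ)^2) - (0) = -sin(θ)^2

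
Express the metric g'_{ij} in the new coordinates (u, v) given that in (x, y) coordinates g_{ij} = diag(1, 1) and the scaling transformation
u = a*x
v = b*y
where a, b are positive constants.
Invert the transformation: x = u/a, y = v/b
g'_{ij} = (∂x^k/∂x'^i)(∂x^l/∂x'^j) g_{kl}; with g_{kl} = δ_{kl} this is Σ_k (∂x^k/∂x'^i)(∂x^k/∂x'^j).
Jacobian: ∂x/∂u = 1/a, ∂x/∂v = 0, ∂y/∂u = 0, ∂y/∂v = 1/b
g'_{uu} = (1/a)(1/a) + (0)(0) = 1/a^2
g'_{uv} = (1/a)(0) + (0)(1/b) = 0
g'_{vv} = (0)(0) + (1/b)(1/b) = 1/b^2
g'_{ij} = diag(1/a^2, 1/b^2)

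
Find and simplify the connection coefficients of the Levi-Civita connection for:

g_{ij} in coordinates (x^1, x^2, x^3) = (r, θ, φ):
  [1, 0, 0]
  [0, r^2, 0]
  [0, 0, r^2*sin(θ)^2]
Using Γ^k_{ij} = (1/2) g^{km} (∂_i g_{mj} + ∂_j g_{mi} - ∂_m g_{ij}); the metric is diagonal, so only the m = k term contributes.
Non-zero symbols (using the symmetry Γ^k_{ij} = Γ^k_{ji}):
Γ^r_{θ θ} = (1/2) g^{rr} (∂_θ g_{rθ} + ∂_θ g_{rθ} - ∂_r g_{θθ}) = (1/2)(1)((0) + (0) - (2*r)) = -r
Γ^r_{φ φ} = (1/2) g^{rr} (∂_φ g_{rφ} + ∂_φ g_{rφ} - ∂_r g_{φφ}) = (1/2)(1)((0) + (0) - (2*r*sin(θ)^2)) = -r*sin(θ)^2
Γ^θ_{r θ} = (1/2) g^{θθ} (∂_r g_{θθ} + ∂_θ g_{θr} - ∂_θ g_{rθ}) = (1/2)(1/r^2)((2*r) + (0) - (0)) = 1/r
Γ^θ_{φ φ} = (1/2) g^{θθ} (∂_φ g_{θφ} + ∂_φ g_{θφ} - ∂_θ g_{φφ}) = (1/2)(1/r^2)((0) + (0) - (r^2*sin(2*θ))) = -sin(2*θ)/2
Γ^φ_{r φ} = (1/2) g^{φφ} (∂_r g_{φφ} + ∂_φ g_{φr} - ∂_φ g_{rφ}) = (1/2)(1/(r^2*sin(θ)^2))((2*r*sin(θ)^2) + (0) - (0)) = 1/r
Γ^φ_{θ φ} = (1/2) g^{φφ} (∂_θ g_{φφ} + ∂_φ g_{φθ} - ∂_φ g_{θφ}) = (1/2)(1/(r^2*sin(θ)^2))((r^2*sin(2*θ)) + (0) - (0)) = 1/tan(θ)
All other Christoffel symbols are zero.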